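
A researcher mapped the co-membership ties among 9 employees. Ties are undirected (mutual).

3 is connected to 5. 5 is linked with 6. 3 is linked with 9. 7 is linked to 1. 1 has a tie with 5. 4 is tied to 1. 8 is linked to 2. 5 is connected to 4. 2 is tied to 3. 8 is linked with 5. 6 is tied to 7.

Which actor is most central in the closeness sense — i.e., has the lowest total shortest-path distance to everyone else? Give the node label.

5

Farness (sum of distances to all others) for each node — 1:15, 2:19, 3:14, 4:16, 5:11, 6:16, 7:20, 8:16, 9:21.
The smallest farness is 11, for 5, so 5 has the highest closeness.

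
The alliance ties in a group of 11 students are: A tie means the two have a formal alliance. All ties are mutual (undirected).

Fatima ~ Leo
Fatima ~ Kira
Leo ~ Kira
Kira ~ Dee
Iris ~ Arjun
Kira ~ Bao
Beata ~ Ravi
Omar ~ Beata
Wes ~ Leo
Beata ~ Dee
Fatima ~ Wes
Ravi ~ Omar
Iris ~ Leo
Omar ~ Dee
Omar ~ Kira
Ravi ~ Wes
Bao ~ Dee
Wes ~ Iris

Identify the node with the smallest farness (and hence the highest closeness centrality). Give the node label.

Kira

Farness (sum of distances to all others) for each node — Arjun:30, Bao:23, Beata:22, Dee:20, Fatima:19, Iris:21, Kira:16, Leo:17, Omar:19, Ravi:19, Wes:18.
The smallest farness is 16, for Kira, so Kira has the highest closeness.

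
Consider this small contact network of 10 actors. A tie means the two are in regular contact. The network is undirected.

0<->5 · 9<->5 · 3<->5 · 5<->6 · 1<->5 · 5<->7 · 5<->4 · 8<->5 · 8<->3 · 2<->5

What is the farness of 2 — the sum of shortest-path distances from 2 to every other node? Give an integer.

Distances from 2: 0:2, 1:2, 3:2, 4:2, 5:1, 6:2, 7:2, 8:2, 9:2.
Sum = 2 + 2 + 2 + 2 + 1 + 2 + 2 + 2 + 2 = 17.

17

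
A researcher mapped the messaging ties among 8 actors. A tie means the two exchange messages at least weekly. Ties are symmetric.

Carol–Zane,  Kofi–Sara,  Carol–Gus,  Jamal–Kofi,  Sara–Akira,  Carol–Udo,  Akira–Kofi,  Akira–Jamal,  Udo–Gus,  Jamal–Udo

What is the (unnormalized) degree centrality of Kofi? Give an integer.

3

Kofi is directly tied to Akira, Jamal, and Sara. That is 3 neighbors, so the degree of Kofi is 3.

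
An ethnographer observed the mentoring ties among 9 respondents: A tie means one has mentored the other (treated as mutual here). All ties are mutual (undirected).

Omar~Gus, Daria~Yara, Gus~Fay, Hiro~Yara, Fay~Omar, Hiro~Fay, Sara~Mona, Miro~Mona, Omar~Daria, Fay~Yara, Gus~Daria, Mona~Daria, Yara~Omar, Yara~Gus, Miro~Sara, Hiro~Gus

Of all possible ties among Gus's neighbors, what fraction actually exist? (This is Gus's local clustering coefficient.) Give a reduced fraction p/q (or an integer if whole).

Gus's neighbors: Daria, Fay, Hiro, Omar, and Yara (k = 5).
Possible neighbor pairs: C(5,2) = 10. Edges among them: Daria–Omar, Daria–Yara, Fay–Hiro, Fay–Omar, Fay–Yara, Hiro–Yara, Omar–Yara → e = 7.
Clustering(Gus) = 7/10.

7/10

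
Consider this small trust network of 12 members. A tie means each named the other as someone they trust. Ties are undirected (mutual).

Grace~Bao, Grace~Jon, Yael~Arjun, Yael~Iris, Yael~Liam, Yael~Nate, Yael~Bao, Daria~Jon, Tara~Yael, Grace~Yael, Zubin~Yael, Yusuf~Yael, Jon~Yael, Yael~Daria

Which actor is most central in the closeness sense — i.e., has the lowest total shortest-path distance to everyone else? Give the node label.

Farness (sum of distances to all others) for each node — Arjun:21, Bao:20, Daria:20, Grace:19, Iris:21, Jon:19, Liam:21, Nate:21, Tara:21, Yael:11, Yusuf:21, Zubin:21.
The smallest farness is 11, for Yael, so Yael has the highest closeness.

Yael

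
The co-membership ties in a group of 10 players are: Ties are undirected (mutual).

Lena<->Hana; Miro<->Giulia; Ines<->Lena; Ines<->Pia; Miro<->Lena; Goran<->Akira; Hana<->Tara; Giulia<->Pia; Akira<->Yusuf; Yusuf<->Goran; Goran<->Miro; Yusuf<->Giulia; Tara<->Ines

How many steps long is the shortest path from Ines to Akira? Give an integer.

4

One shortest route is Ines – Pia – Giulia – Yusuf – Akira, which uses 4 edges, and at distance 3 from Ines we only reach {Goran, Yusuf}, which does not include Akira. So d(Ines,Akira) = 4.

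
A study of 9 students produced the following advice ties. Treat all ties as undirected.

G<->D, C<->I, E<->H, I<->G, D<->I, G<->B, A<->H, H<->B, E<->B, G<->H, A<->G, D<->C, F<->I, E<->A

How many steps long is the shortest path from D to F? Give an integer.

One shortest route is D – I – F, which uses 2 edges, and D and F are not directly tied, so nothing shorter exists. So d(D,F) = 2.

2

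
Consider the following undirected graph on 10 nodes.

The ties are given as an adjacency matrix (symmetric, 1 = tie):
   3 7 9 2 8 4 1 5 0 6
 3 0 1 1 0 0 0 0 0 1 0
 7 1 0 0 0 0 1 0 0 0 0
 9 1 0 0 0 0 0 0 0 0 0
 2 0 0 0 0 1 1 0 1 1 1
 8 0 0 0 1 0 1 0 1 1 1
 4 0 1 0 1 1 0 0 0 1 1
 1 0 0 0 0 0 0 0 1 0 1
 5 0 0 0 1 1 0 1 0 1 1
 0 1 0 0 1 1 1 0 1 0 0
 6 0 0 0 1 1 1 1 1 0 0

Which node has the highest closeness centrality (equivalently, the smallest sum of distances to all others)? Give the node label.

0

Farness (sum of distances to all others) for each node — 0:13, 1:20, 2:14, 3:17, 4:14, 5:15, 6:16, 7:18, 8:14, 9:25.
The smallest farness is 13, for 0, so 0 has the highest closeness.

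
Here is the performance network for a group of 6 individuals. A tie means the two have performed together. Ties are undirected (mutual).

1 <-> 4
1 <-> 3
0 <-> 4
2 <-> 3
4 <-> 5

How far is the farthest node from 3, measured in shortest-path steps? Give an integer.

3

Distances from 3: 0:3, 1:1, 2:1, 4:2, 5:3.
The largest is 3 (to 0 and 5), so the eccentricity of 3 is 3.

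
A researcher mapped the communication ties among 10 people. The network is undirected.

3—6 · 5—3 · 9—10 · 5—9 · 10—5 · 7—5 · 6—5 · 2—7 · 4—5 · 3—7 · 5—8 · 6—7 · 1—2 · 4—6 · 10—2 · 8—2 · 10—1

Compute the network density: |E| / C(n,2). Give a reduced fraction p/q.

There are 17 edges and 10 nodes, so the maximum possible is C(10,2) = 45.
Density = 17/45.

17/45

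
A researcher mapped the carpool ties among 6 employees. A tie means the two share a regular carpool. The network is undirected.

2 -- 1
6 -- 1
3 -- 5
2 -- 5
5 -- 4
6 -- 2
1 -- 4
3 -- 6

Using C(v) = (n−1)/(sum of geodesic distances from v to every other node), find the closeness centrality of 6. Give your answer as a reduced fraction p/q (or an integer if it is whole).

Distances from 6: 1:1, 2:1, 3:1, 4:2, 5:2. Sum = 7.
n = 6, so closeness = 5/7.

5/7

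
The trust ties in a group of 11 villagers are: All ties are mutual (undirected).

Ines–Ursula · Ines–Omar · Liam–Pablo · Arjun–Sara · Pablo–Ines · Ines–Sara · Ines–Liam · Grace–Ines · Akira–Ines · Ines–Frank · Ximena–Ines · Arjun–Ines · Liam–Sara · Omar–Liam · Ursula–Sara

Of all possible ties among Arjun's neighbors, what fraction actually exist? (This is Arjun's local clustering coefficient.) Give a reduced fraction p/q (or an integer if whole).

1

Arjun's neighbors: Ines and Sara (k = 2).
Possible neighbor pairs: C(2,2) = 1. Edges among them: Ines–Sara → e = 1.
Clustering(Arjun) = 1/1.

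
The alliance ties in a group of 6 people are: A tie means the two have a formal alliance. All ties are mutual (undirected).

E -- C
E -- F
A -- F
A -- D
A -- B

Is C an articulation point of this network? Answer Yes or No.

Even without C, every remaining node can still reach every other (the residual graph is connected), so C is not a cut vertex.

No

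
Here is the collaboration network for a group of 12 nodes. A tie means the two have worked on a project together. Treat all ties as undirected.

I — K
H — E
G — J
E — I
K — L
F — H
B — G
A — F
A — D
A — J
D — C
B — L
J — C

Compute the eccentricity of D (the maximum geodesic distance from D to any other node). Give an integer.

Distances from D: A:1, B:4, C:1, E:4, F:2, G:3, H:3, I:5, J:2, K:6, L:5.
The largest is 6 (to K), so the eccentricity of D is 6.

6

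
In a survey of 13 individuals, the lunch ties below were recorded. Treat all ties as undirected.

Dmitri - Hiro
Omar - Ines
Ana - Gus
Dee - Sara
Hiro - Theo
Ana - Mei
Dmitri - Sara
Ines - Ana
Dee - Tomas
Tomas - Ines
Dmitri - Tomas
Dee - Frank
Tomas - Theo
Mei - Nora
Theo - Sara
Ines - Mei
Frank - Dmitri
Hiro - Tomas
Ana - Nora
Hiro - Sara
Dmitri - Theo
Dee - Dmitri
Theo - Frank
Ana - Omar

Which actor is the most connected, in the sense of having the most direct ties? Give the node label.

Dmitri

Degrees — Ana:5, Dee:4, Dmitri:6, Frank:3, Gus:1, Hiro:4, Ines:4, Mei:3, Nora:2, Omar:2, Sara:4, Theo:5, Tomas:5.
The maximum is 6, attained only by Dmitri.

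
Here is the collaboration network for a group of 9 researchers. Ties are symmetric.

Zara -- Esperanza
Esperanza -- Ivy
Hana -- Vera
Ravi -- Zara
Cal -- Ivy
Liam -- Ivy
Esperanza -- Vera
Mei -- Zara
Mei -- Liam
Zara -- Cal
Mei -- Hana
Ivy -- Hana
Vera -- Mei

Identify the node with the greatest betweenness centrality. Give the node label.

Zara

Unnormalized betweenness of each node: Cal:1, Esperanza:3, Hana:5/4, Ivy:5, Liam:1/2, Mei:27/4, Ravi:0, Vera:1, Zara:19/2.
Zara has the largest value, 19/2, making it the main broker — the node through which the most shortest paths run.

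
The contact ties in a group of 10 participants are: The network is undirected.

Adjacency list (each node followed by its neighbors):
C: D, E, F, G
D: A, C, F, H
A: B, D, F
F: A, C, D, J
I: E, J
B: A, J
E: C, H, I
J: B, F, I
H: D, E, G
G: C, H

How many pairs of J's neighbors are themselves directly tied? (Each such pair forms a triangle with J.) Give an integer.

0

J's neighbors are B, F, and I, but none of them are tied to each other, so no triangle contains J.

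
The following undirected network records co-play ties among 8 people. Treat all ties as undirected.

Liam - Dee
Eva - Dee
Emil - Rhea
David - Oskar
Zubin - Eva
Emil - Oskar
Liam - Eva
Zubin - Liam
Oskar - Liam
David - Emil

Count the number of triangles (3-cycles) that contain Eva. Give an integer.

Eva's neighbors: Dee, Liam, and Zubin.
Neighbor pairs that are themselves tied: Eva–Dee–Liam; Eva–Liam–Zubin. Each forms one triangle with Eva, for 2 in total.

2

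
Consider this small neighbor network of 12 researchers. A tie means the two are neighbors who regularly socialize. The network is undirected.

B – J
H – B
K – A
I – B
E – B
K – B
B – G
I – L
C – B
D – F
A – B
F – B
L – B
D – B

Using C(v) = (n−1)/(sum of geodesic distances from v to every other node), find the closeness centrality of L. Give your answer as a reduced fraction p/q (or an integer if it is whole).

11/20

Distances from L: A:2, B:1, C:2, D:2, E:2, F:2, G:2, H:2, I:1, J:2, K:2. Sum = 20.
n = 12, so closeness = 11/20.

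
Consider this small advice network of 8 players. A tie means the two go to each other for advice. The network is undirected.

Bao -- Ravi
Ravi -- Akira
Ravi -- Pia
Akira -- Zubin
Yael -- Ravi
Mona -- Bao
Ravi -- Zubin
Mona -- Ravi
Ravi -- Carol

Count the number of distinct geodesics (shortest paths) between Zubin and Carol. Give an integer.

1

The shortest distance is 2, and the only length-2 path is Zubin–Ravi–Carol. So there is exactly 1 shortest path.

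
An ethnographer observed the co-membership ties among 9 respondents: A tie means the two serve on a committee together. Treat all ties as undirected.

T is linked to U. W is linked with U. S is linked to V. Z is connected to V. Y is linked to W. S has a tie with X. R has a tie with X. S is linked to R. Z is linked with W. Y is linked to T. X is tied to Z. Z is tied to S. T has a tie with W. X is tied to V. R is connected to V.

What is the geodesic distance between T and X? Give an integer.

3

One shortest route is T – W – Z – X, which uses 3 edges, and at distance 2 from T we only reach {Z}, which does not include X. So d(T,X) = 3.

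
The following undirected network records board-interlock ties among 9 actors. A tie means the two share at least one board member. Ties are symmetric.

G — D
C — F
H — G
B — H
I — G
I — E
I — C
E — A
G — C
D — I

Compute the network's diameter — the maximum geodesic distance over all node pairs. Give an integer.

5

Eccentricity of each node (its greatest distance to any other): A:5, B:5, C:3, D:3, E:4, F:4, G:3, H:4, I:3.
The maximum eccentricity is 5, realized for instance by the pair B–A via B – H – G – I – E – A. So the diameter is 5.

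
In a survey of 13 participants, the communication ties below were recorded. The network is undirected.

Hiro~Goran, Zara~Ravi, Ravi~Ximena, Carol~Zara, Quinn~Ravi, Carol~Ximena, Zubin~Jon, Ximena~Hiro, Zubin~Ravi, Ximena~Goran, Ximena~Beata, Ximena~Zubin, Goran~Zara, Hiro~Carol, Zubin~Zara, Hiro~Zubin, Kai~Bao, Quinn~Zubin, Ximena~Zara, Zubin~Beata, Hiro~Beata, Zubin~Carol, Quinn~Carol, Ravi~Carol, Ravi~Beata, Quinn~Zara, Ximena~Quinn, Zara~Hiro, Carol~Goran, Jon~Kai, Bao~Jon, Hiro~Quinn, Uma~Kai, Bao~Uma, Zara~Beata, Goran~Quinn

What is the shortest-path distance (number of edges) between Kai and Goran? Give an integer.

One shortest route is Kai – Jon – Zubin – Quinn – Goran, which uses 4 edges, and at distance 3 from Kai we only reach {Beata, Carol, Hiro, Quinn, Ravi, Ximena, Zara}, which does not include Goran. So d(Kai,Goran) = 4.

4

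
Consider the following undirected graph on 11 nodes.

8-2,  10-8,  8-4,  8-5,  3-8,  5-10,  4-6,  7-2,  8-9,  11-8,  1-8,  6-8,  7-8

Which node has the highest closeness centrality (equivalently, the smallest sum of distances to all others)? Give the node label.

Farness (sum of distances to all others) for each node — 1:19, 2:18, 3:19, 4:18, 5:18, 6:18, 7:18, 8:10, 9:19, 10:18, 11:19.
The smallest farness is 10, for 8, so 8 has the highest closeness.

8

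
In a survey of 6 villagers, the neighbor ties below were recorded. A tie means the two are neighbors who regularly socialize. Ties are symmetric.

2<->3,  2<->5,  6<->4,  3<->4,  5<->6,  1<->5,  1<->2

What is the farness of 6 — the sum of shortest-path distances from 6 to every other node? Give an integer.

8

Distances from 6: 1:2, 2:2, 3:2, 4:1, 5:1.
Sum = 2 + 2 + 2 + 1 + 1 = 8.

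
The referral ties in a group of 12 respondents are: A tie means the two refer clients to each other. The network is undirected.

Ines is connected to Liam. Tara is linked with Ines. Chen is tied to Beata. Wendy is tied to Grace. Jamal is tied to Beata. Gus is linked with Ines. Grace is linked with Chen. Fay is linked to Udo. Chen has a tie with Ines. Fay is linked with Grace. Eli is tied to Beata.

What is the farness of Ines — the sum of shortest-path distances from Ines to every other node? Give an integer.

Distances from Ines: Beata:2, Chen:1, Eli:3, Fay:3, Grace:2, Gus:1, Jamal:3, Liam:1, Tara:1, Udo:4, Wendy:3.
Sum = 2 + 1 + 3 + 3 + 2 + 1 + 3 + 1 + 1 + 4 + 3 = 24.

24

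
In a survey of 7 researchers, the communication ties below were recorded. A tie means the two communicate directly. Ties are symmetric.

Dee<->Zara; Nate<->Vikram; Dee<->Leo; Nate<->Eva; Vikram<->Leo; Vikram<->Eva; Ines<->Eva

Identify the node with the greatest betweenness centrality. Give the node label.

Unnormalized betweenness of each node: Dee:5, Eva:5, Ines:0, Leo:8, Nate:0, Vikram:9, Zara:0.
Vikram has the largest value, 9, making it the main broker — the node through which the most shortest paths run.

Vikram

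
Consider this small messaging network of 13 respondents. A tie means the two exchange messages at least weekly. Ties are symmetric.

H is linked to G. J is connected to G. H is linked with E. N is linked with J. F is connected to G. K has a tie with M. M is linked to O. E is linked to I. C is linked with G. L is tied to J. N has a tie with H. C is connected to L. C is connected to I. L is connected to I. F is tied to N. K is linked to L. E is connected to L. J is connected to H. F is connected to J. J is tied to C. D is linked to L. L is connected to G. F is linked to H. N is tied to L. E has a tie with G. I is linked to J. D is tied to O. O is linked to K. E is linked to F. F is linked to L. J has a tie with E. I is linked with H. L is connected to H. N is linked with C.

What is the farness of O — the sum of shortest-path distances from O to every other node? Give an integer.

29

Distances from O: C:3, D:1, E:3, F:3, G:3, H:3, I:3, J:3, K:1, L:2, M:1, N:3.
Sum = 3 + 1 + 3 + 3 + 3 + 3 + 3 + 3 + 1 + 2 + 1 + 3 = 29.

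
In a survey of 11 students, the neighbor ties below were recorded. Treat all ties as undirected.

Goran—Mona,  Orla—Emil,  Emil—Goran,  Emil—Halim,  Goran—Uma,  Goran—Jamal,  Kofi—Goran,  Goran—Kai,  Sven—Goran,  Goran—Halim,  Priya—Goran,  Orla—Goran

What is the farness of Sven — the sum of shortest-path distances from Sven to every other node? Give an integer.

Distances from Sven: Emil:2, Goran:1, Halim:2, Jamal:2, Kai:2, Kofi:2, Mona:2, Orla:2, Priya:2, Uma:2.
Sum = 2 + 1 + 2 + 2 + 2 + 2 + 2 + 2 + 2 + 2 = 19.

19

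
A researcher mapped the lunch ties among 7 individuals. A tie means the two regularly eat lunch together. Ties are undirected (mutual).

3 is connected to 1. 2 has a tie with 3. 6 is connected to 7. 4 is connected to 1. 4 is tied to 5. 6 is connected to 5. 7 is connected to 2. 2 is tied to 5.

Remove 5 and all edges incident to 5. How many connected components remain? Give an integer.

1

5's neighbors (2, 4, and 6) remain reachable from one another through other ties, so the rest of the network stays in one piece.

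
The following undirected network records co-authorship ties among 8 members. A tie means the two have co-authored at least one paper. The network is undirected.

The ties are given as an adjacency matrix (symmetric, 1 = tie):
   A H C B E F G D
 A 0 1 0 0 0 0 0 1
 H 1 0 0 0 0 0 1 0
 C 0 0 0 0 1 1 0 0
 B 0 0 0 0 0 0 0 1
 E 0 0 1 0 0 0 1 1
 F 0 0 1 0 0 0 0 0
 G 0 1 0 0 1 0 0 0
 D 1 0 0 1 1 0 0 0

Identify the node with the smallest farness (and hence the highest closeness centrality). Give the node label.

E

Farness (sum of distances to all others) for each node — A:15, B:18, C:15, D:12, E:11, F:21, G:14, H:16.
The smallest farness is 11, for E, so E has the highest closeness.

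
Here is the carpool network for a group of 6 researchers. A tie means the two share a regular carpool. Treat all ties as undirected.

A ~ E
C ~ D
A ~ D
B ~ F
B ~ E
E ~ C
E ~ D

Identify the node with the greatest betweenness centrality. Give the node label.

Unnormalized betweenness of each node: A:0, B:4, C:0, D:1/2, E:13/2, F:0.
E has the largest value, 13/2, making it the main broker — the node through which the most shortest paths run.

E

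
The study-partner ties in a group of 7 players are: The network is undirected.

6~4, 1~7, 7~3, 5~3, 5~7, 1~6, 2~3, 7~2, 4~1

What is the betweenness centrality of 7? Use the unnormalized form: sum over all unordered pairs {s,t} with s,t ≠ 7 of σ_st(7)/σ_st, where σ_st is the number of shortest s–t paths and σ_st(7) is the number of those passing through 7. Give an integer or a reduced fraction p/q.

Pairs whose geodesics pass through 7 — 5–2: 1/2; 5–1: 1; 5–4: 1; 5–6: 1; 3–1: 1; 3–4: 1; 3–6: 1; 2–1: 1; 2–4: 1; 2–6: 1.
All other pairs contribute 0.
Summing the contributions gives betweenness(7) = 19/2.

19/2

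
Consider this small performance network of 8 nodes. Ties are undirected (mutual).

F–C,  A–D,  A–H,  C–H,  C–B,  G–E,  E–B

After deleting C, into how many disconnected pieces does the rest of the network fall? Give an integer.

3

Without C, the remaining ties split the others into: {A, D, H}; {B, E, G}; {F}.
That's 3 separate components.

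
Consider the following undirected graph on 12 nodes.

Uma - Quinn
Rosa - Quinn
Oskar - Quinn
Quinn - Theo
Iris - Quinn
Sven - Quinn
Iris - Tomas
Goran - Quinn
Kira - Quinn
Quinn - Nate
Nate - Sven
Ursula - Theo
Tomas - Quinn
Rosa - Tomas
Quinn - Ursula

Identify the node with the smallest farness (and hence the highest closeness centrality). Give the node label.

Farness (sum of distances to all others) for each node — Goran:21, Iris:20, Kira:21, Nate:20, Oskar:21, Quinn:11, Rosa:20, Sven:20, Theo:20, Tomas:19, Uma:21, Ursula:20.
The smallest farness is 11, for Quinn, so Quinn has the highest closeness.

Quinn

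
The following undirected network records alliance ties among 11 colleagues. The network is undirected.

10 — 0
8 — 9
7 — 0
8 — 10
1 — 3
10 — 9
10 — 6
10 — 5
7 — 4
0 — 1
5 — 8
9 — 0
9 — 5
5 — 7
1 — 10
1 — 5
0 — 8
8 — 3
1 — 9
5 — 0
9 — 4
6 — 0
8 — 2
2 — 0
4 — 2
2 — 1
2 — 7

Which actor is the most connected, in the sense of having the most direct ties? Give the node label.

0

Degrees — 0:8, 1:6, 2:5, 3:2, 4:3, 5:6, 6:2, 7:4, 8:6, 9:6, 10:6.
The maximum is 8, attained only by 0.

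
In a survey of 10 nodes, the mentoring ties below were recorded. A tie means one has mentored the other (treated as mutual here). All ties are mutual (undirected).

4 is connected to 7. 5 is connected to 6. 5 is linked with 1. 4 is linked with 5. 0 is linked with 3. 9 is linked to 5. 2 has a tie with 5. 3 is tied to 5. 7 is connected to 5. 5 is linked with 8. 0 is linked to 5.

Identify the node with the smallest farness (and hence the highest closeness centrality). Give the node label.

5

Farness (sum of distances to all others) for each node — 0:16, 1:17, 2:17, 3:16, 4:16, 5:9, 6:17, 7:16, 8:17, 9:17.
The smallest farness is 9, for 5, so 5 has the highest closeness.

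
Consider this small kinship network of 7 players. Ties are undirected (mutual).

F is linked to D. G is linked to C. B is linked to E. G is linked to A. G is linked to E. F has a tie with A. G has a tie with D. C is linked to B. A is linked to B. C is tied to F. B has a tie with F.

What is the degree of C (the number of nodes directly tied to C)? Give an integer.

C is directly tied to B, F, and G. That is 3 neighbors, so the degree of C is 3.

3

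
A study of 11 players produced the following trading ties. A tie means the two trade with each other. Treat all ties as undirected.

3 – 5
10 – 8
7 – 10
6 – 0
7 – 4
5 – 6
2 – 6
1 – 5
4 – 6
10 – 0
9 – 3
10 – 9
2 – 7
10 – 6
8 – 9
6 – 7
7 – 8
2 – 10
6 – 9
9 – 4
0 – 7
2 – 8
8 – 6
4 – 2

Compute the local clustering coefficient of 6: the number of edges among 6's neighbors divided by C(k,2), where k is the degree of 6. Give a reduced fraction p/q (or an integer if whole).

13/28

6's neighbors: 0, 2, 4, 5, 7, 8, 9, and 10 (k = 8).
Possible neighbor pairs: C(8,2) = 28. Edges among them: 0–7, 0–10, 2–4, 2–7, 2–8, 2–10, 4–7, 4–9, 7–8, 7–10, 8–9, 8–10, 9–10 → e = 13.
Clustering(6) = 13/28.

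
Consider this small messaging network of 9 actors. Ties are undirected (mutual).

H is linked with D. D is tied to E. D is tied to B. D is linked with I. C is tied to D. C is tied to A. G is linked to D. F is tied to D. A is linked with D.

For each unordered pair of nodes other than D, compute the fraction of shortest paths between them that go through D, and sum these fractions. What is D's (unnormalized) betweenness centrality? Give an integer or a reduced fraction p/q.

27

Pairs whose geodesics pass through D — G–A: 1; G–F: 1; G–C: 1; G–H: 1; G–E: 1; G–I: 1; G–B: 1; A–F: 1; A–H: 1; A–E: 1; A–I: 1; A–B: 1; F–C: 1; F–H: 1 … (+13 more pairs).
All other pairs contribute 0.
Summing the contributions gives betweenness(D) = 27.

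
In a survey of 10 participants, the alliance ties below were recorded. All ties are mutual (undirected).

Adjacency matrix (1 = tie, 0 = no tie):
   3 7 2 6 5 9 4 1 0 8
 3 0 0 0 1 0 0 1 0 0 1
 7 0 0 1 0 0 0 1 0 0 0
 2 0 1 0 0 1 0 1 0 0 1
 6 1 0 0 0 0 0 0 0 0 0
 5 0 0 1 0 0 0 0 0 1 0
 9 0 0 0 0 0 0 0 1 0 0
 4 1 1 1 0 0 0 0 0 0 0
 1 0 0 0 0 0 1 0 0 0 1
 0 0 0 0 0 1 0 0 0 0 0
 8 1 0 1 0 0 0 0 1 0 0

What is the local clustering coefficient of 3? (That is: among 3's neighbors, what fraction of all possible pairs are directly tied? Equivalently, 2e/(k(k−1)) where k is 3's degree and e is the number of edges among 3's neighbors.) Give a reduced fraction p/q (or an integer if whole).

3's neighbors: 4, 6, and 8 (k = 3).
Possible neighbor pairs: C(3,2) = 3. Edges among them: none → e = 0.
Clustering(3) = 0/3 = 0.

0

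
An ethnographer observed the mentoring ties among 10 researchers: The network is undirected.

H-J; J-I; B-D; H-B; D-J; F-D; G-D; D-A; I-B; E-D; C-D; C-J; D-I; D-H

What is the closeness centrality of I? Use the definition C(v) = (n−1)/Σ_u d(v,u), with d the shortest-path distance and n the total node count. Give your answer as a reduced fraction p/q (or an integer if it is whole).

3/5

Distances from I: A:2, B:1, C:2, D:1, E:2, F:2, G:2, H:2, J:1. Sum = 15.
n = 10, so closeness = 9/15 = 3/5.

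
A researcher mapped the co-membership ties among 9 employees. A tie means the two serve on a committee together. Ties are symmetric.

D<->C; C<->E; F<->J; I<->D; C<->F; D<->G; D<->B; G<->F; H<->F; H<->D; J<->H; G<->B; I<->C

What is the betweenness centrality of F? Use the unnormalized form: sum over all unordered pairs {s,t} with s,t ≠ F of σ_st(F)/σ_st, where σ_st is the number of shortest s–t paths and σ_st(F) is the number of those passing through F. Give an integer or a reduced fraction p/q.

13/2

Pairs whose geodesics pass through F — I–J: 1/2; C–G: 1/2; C–J: 1; C–H: 1/2; B–J: 1/2; E–G: 1/2; E–J: 1; E–H: 1/2; G–J: 1; G–H: 1/2.
All other pairs contribute 0.
Summing the contributions gives betweenness(F) = 13/2.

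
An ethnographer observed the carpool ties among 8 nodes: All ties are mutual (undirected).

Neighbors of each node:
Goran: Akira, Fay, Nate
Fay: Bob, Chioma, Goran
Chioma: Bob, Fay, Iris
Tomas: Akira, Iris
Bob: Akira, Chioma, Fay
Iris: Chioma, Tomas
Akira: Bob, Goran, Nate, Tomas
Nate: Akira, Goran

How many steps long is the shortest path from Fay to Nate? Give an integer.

2

One shortest route is Fay – Goran – Nate, which uses 2 edges, and Fay and Nate are not directly tied, so nothing shorter exists. So d(Fay,Nate) = 2.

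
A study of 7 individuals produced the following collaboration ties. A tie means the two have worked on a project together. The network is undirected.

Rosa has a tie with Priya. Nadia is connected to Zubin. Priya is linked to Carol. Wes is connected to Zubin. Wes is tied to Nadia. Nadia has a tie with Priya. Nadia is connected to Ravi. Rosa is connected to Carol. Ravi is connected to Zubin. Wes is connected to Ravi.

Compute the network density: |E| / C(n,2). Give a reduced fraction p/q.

There are 10 edges and 7 nodes, so the maximum possible is C(7,2) = 21.
Density = 10/21.

10/21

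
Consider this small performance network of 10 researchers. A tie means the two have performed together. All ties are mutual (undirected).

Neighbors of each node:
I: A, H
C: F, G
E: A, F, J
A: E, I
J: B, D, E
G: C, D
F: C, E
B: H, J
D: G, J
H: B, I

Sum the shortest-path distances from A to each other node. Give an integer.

Distances from A: B:3, C:3, D:3, E:1, F:2, G:4, H:2, I:1, J:2.
Sum = 3 + 3 + 3 + 1 + 2 + 4 + 2 + 1 + 2 = 21.

21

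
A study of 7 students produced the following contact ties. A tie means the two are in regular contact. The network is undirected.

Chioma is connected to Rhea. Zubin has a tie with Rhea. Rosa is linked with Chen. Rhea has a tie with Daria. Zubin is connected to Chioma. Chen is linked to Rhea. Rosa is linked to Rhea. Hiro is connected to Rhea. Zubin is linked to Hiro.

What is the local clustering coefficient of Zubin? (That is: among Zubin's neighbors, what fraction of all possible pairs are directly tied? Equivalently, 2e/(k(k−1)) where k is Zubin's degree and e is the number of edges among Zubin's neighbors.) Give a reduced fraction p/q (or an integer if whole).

2/3

Zubin's neighbors: Chioma, Hiro, and Rhea (k = 3).
Possible neighbor pairs: C(3,2) = 3. Edges among them: Chioma–Rhea, Hiro–Rhea → e = 2.
Clustering(Zubin) = 2/3.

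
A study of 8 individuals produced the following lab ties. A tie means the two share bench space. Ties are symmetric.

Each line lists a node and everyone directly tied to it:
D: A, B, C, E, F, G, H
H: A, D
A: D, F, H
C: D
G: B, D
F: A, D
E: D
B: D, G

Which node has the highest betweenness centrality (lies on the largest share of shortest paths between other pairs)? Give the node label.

D

Unnormalized betweenness of each node: A:1/2, B:0, C:0, D:35/2, E:0, F:0, G:0, H:0.
D has the largest value, 35/2, making it the main broker — the node through which the most shortest paths run.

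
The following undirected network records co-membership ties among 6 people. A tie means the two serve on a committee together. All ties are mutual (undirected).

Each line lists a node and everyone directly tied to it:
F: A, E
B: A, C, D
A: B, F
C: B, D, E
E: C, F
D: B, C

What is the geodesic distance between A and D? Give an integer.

One shortest route is A – B – D, which uses 2 edges, and A and D are not directly tied, so nothing shorter exists. So d(A,D) = 2.

2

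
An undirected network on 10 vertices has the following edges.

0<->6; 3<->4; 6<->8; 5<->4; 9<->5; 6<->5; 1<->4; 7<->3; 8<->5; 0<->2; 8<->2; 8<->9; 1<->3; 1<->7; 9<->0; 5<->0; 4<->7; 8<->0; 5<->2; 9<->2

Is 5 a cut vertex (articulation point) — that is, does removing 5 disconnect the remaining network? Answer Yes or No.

Removing 5 leaves {1, 3, 4, and 7} with no path to {0, 2, 6, 8, and 9}, so the network splits into 2 components. 5 is a cut vertex.

Yes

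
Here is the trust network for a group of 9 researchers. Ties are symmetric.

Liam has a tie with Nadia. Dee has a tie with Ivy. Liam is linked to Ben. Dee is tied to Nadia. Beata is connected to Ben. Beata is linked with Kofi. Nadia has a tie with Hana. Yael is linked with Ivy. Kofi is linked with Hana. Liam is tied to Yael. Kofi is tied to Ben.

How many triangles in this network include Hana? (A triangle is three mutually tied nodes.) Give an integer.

Hana's neighbors are Kofi and Nadia, but none of them are tied to each other, so no triangle contains Hana.

0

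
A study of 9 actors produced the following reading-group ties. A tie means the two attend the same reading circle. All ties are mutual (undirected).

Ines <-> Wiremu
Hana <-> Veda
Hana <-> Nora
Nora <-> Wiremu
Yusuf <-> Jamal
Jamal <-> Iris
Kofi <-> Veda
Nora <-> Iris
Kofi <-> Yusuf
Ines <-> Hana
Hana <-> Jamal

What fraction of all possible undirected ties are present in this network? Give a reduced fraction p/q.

11/36

There are 11 edges and 9 nodes, so the maximum possible is C(9,2) = 36.
Density = 11/36.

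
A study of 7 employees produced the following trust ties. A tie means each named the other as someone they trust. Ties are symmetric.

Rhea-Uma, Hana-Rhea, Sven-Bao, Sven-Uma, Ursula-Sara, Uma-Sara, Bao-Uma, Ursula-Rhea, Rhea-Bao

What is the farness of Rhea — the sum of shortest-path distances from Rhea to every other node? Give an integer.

8

Distances from Rhea: Bao:1, Hana:1, Sara:2, Sven:2, Uma:1, Ursula:1.
Sum = 1 + 1 + 2 + 2 + 1 + 1 = 8.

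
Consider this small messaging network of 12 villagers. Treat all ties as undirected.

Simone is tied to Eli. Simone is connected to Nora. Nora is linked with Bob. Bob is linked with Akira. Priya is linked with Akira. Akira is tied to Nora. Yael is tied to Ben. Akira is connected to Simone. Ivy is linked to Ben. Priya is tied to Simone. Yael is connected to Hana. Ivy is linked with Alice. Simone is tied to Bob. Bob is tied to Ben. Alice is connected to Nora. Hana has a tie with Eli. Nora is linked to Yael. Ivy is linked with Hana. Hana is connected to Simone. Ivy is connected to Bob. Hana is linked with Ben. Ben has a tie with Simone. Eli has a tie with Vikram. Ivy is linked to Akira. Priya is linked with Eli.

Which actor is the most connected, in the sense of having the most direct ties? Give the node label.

Degrees — Akira:5, Alice:2, Ben:5, Bob:5, Eli:4, Hana:5, Ivy:5, Nora:5, Priya:3, Simone:7, Vikram:1, Yael:3.
The maximum is 7, attained only by Simone.

Simone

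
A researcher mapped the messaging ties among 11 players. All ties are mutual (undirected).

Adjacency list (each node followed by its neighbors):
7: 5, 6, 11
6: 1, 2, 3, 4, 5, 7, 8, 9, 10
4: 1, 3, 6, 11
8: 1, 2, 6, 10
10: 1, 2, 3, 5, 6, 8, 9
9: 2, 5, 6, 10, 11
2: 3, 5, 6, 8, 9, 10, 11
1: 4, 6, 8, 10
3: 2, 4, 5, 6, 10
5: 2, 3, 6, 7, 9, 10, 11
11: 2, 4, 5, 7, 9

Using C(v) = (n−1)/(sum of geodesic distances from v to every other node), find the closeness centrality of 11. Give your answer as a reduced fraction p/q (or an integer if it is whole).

2/3

Distances from 11: 1:2, 2:1, 3:2, 4:1, 5:1, 6:2, 7:1, 8:2, 9:1, 10:2. Sum = 15.
n = 11, so closeness = 10/15 = 2/3.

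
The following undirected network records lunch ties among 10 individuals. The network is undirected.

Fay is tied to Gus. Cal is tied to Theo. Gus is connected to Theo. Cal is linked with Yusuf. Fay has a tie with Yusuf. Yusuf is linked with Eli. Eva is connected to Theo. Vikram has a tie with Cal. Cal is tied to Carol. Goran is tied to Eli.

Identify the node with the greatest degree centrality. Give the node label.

Degrees — Cal:4, Carol:1, Eli:2, Eva:1, Fay:2, Goran:1, Gus:2, Theo:3, Vikram:1, Yusuf:3.
The maximum is 4, attained only by Cal.

Cal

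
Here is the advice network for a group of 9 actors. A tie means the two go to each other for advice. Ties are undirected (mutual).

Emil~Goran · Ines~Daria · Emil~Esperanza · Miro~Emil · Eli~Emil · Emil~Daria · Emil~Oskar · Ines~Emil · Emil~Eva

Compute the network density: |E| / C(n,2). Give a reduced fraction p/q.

There are 9 edges and 9 nodes, so the maximum possible is C(9,2) = 36.
Density = 9/36 = 1/4.

1/4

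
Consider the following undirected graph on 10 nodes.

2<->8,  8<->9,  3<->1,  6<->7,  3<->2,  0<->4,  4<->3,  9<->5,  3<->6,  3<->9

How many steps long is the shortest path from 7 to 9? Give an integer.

One shortest route is 7 – 6 – 3 – 9, which uses 3 edges, and at distance 2 from 7 we only reach {3}, which does not include 9. So d(7,9) = 3.

3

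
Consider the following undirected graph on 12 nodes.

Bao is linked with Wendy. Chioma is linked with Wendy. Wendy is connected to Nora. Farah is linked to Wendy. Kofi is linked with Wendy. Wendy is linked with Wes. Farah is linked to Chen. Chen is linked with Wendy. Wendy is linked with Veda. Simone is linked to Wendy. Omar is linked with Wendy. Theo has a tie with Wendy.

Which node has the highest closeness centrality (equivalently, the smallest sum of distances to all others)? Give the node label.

Farness (sum of distances to all others) for each node — Bao:21, Chen:20, Chioma:21, Farah:20, Kofi:21, Nora:21, Omar:21, Simone:21, Theo:21, Veda:21, Wendy:11, Wes:21.
The smallest farness is 11, for Wendy, so Wendy has the highest closeness.

Wendy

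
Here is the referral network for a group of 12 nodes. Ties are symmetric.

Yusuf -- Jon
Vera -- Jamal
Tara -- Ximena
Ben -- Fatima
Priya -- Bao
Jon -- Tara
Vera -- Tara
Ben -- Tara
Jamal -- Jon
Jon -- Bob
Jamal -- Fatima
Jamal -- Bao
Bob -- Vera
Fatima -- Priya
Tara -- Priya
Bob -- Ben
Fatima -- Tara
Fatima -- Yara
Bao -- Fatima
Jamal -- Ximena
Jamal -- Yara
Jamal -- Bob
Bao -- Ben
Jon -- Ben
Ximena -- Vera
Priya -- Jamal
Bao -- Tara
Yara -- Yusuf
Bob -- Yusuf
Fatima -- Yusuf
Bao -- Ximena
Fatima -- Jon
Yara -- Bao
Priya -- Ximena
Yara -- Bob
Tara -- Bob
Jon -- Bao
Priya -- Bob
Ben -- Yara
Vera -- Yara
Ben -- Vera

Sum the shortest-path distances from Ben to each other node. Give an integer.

15

Distances from Ben: Bao:1, Bob:1, Fatima:1, Jamal:2, Jon:1, Priya:2, Tara:1, Vera:1, Ximena:2, Yara:1, Yusuf:2.
Sum = 1 + 1 + 1 + 2 + 1 + 2 + 1 + 1 + 2 + 1 + 2 = 15.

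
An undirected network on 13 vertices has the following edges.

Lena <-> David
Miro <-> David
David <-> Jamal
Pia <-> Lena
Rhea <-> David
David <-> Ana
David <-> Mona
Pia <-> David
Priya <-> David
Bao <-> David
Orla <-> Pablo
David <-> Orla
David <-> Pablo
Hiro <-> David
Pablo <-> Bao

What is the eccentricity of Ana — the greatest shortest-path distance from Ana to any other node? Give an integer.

Distances from Ana: Bao:2, David:1, Hiro:2, Jamal:2, Lena:2, Miro:2, Mona:2, Orla:2, Pablo:2, Pia:2, Priya:2, Rhea:2.
The largest is 2 (to Mona, Hiro, Pablo, Bao, Lena, Rhea, Priya, Jamal, Orla, Miro, and Pia), so the eccentricity of Ana is 2.

2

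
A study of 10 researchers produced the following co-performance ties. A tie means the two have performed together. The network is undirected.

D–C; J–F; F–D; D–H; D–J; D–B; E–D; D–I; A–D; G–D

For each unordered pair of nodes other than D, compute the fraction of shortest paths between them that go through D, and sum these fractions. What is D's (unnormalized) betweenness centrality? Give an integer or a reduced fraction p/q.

35

Pairs whose geodesics pass through D — A–F: 1; A–I: 1; A–E: 1; A–G: 1; A–B: 1; A–H: 1; A–C: 1; A–J: 1; F–I: 1; F–E: 1; F–G: 1; F–B: 1; F–H: 1; F–C: 1 … (+21 more pairs).
All other pairs contribute 0.
Summing the contributions gives betweenness(D) = 35.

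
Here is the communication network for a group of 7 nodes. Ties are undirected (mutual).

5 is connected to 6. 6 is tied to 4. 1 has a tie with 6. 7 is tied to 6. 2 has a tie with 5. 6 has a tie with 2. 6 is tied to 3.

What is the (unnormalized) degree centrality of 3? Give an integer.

3 is directly tied to 6. That is 1 neighbor, so the degree of 3 is 1.

1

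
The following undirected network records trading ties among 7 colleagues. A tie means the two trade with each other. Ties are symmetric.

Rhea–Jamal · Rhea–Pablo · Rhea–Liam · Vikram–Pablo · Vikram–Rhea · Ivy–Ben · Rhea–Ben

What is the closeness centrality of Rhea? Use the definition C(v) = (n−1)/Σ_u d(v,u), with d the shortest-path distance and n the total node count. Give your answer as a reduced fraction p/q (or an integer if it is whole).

Distances from Rhea: Ben:1, Ivy:2, Jamal:1, Liam:1, Pablo:1, Vikram:1. Sum = 7.
n = 7, so closeness = 6/7.

6/7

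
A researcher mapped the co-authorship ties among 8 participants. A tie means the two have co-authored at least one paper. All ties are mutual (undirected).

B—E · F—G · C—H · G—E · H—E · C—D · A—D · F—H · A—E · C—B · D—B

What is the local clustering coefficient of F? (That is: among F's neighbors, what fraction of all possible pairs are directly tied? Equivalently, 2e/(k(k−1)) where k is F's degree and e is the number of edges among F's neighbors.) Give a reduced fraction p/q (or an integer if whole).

0

F's neighbors: G and H (k = 2).
Possible neighbor pairs: C(2,2) = 1. Edges among them: none → e = 0.
Clustering(F) = 0/1.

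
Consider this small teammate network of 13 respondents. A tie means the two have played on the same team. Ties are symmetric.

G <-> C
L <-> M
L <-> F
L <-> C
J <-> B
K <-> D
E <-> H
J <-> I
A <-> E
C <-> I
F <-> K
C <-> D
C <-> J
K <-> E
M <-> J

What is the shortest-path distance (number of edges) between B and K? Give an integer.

One shortest route is B – J – C – D – K, which uses 4 edges, and at distance 3 from B we only reach {D, G, L}, which does not include K. So d(B,K) = 4.

4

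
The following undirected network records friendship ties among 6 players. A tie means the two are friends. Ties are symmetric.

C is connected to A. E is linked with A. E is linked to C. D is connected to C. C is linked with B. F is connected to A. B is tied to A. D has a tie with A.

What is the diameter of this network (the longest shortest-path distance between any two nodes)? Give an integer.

2

Eccentricity of each node (its greatest distance to any other): A:1, B:2, C:2, D:2, E:2, F:2.
The maximum eccentricity is 2, realized for instance by the pair D–E via D – A – E. So the diameter is 2.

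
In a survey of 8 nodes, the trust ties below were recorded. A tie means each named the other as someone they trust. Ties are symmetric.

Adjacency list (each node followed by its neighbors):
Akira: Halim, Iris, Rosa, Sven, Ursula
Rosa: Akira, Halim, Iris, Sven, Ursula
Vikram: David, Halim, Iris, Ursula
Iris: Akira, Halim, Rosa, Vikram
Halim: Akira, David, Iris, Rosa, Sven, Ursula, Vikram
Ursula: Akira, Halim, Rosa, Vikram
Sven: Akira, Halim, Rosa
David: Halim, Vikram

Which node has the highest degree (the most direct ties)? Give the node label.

Halim

Degrees — Akira:5, David:2, Halim:7, Iris:4, Rosa:5, Sven:3, Ursula:4, Vikram:4.
The maximum is 7, attained only by Halim.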